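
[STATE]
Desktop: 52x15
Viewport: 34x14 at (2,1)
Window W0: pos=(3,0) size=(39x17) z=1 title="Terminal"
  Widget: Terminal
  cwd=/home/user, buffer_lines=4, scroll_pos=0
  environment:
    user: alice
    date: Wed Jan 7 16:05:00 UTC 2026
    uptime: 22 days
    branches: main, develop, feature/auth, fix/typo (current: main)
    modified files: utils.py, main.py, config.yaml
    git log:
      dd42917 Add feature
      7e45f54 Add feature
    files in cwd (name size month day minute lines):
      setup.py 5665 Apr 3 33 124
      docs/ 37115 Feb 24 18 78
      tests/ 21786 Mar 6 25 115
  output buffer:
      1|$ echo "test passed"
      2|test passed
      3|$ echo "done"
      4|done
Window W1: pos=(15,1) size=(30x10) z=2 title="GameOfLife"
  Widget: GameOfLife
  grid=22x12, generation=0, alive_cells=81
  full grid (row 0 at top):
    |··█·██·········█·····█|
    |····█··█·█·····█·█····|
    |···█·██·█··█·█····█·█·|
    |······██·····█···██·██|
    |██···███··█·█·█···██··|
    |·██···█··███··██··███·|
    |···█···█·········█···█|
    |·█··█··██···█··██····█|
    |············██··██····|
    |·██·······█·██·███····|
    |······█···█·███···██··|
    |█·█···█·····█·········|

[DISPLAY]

 ┃ Terminal  ┏━━━━━━━━━━━━━━━━━━━━
 ┠───────────┃ GameOfLife         
 ┃$ echo "tes┠────────────────────
 ┃test passed┃Gen: 0              
 ┃$ echo "don┃······██·····█···██·
 ┃done       ┃██···███··█·█·█···██
 ┃$ █        ┃·██···█··███··██··██
 ┃           ┃···█···█·········█··
 ┃           ┃·█··█··██···█··██···
 ┃           ┗━━━━━━━━━━━━━━━━━━━━
 ┃                                
 ┃                                
 ┃                                
 ┃                                


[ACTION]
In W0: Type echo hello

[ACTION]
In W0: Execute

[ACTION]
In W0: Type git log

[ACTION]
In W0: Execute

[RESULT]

 ┃ Terminal  ┏━━━━━━━━━━━━━━━━━━━━
 ┠───────────┃ GameOfLife         
 ┃$ echo "tes┠────────────────────
 ┃test passed┃Gen: 0              
 ┃$ echo "don┃······██·····█···██·
 ┃done       ┃██···███··█·█·█···██
 ┃$ echo hell┃·██···█··███··██··██
 ┃hello      ┃···█···█·········█··
 ┃$ git log  ┃·█··█··██···█··██···
 ┃dd42917 Add┗━━━━━━━━━━━━━━━━━━━━
 ┃7e45f54 Add feature             
 ┃$ █                             
 ┃                                
 ┃                                


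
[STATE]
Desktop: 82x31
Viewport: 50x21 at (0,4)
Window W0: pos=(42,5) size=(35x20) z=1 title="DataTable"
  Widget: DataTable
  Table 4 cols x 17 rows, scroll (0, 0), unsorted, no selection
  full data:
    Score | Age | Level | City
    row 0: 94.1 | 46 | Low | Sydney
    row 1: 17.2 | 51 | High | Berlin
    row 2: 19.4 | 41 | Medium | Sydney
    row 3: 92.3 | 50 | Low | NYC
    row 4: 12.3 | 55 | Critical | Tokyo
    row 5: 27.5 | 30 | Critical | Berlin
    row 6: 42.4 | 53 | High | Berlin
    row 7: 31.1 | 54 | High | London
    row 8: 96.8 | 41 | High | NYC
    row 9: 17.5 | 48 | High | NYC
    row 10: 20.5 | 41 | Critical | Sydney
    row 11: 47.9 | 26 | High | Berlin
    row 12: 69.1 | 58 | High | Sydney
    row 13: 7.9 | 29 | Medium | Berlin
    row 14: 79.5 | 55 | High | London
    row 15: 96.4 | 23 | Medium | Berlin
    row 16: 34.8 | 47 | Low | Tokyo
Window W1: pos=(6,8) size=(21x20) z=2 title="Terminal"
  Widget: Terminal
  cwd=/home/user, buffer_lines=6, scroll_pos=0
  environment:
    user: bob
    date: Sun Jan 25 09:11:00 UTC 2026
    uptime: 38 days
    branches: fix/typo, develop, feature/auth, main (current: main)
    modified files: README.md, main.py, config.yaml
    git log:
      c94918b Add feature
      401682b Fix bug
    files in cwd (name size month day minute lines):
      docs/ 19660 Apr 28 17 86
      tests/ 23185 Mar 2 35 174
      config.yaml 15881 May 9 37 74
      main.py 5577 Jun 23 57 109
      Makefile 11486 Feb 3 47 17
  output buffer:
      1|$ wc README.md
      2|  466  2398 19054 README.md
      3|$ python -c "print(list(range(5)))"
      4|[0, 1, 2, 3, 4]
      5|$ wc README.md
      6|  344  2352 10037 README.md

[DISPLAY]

                                                  
                                          ┏━━━━━━━
                                          ┃ DataTa
                                          ┠───────
      ┏━━━━━━━━━━━━━━━━━━━┓               ┃Score│A
      ┃ Terminal          ┃               ┃─────┼─
      ┠───────────────────┨               ┃94.1 │4
      ┃$ wc README.md     ┃               ┃17.2 │5
      ┃  466  2398 19054 R┃               ┃19.4 │4
      ┃$ python -c "print(┃               ┃92.3 │5
      ┃[0, 1, 2, 3, 4]    ┃               ┃12.3 │5
      ┃$ wc README.md     ┃               ┃27.5 │3
      ┃  344  2352 10037 R┃               ┃42.4 │5
      ┃$ █                ┃               ┃31.1 │5
      ┃                   ┃               ┃96.8 │4
      ┃                   ┃               ┃17.5 │4
      ┃                   ┃               ┃20.5 │4
      ┃                   ┃               ┃47.9 │2
      ┃                   ┃               ┃69.1 │5
      ┃                   ┃               ┃7.9  │2
      ┃                   ┃               ┗━━━━━━━


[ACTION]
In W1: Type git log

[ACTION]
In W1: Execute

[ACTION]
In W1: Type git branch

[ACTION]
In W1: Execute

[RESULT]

                                                  
                                          ┏━━━━━━━
                                          ┃ DataTa
                                          ┠───────
      ┏━━━━━━━━━━━━━━━━━━━┓               ┃Score│A
      ┃ Terminal          ┃               ┃─────┼─
      ┠───────────────────┨               ┃94.1 │4
      ┃$ wc README.md     ┃               ┃17.2 │5
      ┃  466  2398 19054 R┃               ┃19.4 │4
      ┃$ python -c "print(┃               ┃92.3 │5
      ┃[0, 1, 2, 3, 4]    ┃               ┃12.3 │5
      ┃$ wc README.md     ┃               ┃27.5 │3
      ┃  344  2352 10037 R┃               ┃42.4 │5
      ┃$ git log          ┃               ┃31.1 │5
      ┃c94918b Add feature┃               ┃96.8 │4
      ┃401682b Fix bug    ┃               ┃17.5 │4
      ┃$ git branch       ┃               ┃20.5 │4
      ┃  fix/typo         ┃               ┃47.9 │2
      ┃  develop          ┃               ┃69.1 │5
      ┃  feature/auth     ┃               ┃7.9  │2
      ┃* main             ┃               ┗━━━━━━━


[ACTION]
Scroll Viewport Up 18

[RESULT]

                                                  
                                                  
                                                  
                                                  
                                                  
                                          ┏━━━━━━━
                                          ┃ DataTa
                                          ┠───────
      ┏━━━━━━━━━━━━━━━━━━━┓               ┃Score│A
      ┃ Terminal          ┃               ┃─────┼─
      ┠───────────────────┨               ┃94.1 │4
      ┃$ wc README.md     ┃               ┃17.2 │5
      ┃  466  2398 19054 R┃               ┃19.4 │4
      ┃$ python -c "print(┃               ┃92.3 │5
      ┃[0, 1, 2, 3, 4]    ┃               ┃12.3 │5
      ┃$ wc README.md     ┃               ┃27.5 │3
      ┃  344  2352 10037 R┃               ┃42.4 │5
      ┃$ git log          ┃               ┃31.1 │5
      ┃c94918b Add feature┃               ┃96.8 │4
      ┃401682b Fix bug    ┃               ┃17.5 │4
      ┃$ git branch       ┃               ┃20.5 │4


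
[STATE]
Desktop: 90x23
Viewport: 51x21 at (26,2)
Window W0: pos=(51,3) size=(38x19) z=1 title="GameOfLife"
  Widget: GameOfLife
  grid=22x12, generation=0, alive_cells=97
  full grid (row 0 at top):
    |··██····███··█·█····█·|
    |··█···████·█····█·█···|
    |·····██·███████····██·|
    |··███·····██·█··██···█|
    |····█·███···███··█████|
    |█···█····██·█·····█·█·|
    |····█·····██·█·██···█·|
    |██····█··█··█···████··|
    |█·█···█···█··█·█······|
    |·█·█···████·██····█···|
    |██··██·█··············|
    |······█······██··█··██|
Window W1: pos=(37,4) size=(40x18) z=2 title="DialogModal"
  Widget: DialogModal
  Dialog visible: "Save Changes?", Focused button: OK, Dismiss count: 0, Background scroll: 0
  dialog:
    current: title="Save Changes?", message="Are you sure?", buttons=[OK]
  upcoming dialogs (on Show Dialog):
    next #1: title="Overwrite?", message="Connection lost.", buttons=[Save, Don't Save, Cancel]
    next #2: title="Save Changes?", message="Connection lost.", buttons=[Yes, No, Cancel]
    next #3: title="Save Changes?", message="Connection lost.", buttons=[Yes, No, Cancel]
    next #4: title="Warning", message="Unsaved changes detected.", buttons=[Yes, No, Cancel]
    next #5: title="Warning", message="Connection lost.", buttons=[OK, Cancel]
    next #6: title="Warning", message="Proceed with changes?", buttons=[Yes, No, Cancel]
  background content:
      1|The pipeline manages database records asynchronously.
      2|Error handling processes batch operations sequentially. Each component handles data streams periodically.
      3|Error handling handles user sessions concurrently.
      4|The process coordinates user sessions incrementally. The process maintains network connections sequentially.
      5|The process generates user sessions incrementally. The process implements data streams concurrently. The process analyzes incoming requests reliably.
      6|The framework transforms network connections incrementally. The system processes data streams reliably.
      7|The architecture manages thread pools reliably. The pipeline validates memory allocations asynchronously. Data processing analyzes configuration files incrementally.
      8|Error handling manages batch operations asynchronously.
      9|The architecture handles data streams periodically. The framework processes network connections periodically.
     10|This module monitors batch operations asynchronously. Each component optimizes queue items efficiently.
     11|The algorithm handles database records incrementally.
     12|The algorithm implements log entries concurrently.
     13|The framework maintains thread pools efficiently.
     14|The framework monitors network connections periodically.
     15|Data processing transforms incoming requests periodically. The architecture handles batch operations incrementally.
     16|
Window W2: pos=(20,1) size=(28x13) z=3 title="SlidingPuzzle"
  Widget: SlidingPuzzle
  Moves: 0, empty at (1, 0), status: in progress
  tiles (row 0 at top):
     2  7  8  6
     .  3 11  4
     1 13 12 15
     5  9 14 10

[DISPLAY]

ingPuzzle            ┃                             
─────────────────────┨   ┏━━━━━━━━━━━━━━━━━━━━━━━━━
┬────┬────┬────┐     ┃━━━━━━━━━━━━━━━━━━━━━━━━━━━━┓
│  7 │  8 │  6 │     ┃al                          ┃
┼────┼────┼────┤     ┃────────────────────────────┨
│  3 │ 11 │  4 │     ┃ne manages database records ┃
┼────┼────┼────┤     ┃ling processes batch operati┃
│ 13 │ 12 │ 15 │     ┃ling handles user sessions c┃
┼────┼────┼────┤     ┃s coordinates user sessions ┃
│  9 │ 14 │ 10 │     ┃┌───────────────┐sessions in┃
┴────┴────┴────┘     ┃│ Save Changes? │twork conne┃
━━━━━━━━━━━━━━━━━━━━━┛│ Are you sure? │read pools ┃
           ┃Error hand│      [OK]     │h operation┃
           ┃The archit└───────────────┘ta streams ┃
           ┃This module monitors batch operations ┃
           ┃The algorithm handles database records┃
           ┃The algorithm implements log entries c┃
           ┃The framework maintains thread pools e┃
           ┃The framework monitors network connect┃
           ┗━━━━━━━━━━━━━━━━━━━━━━━━━━━━━━━━━━━━━━┛
                                                   


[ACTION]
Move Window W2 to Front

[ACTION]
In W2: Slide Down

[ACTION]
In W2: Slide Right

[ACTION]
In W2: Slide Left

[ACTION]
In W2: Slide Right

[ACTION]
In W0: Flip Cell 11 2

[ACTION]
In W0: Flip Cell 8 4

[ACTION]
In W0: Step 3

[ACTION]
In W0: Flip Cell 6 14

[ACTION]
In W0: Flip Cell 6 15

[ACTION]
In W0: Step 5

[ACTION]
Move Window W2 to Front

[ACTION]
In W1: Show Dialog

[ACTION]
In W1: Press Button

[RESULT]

ingPuzzle            ┃                             
─────────────────────┨   ┏━━━━━━━━━━━━━━━━━━━━━━━━━
┬────┬────┬────┐     ┃━━━━━━━━━━━━━━━━━━━━━━━━━━━━┓
│  7 │  8 │  6 │     ┃al                          ┃
┼────┼────┼────┤     ┃────────────────────────────┨
│  3 │ 11 │  4 │     ┃ne manages database records ┃
┼────┼────┼────┤     ┃ling processes batch operati┃
│ 13 │ 12 │ 15 │     ┃ling handles user sessions c┃
┼────┼────┼────┤     ┃s coordinates user sessions ┃
│  9 │ 14 │ 10 │     ┃s generates user sessions in┃
┴────┴────┴────┘     ┃ork transforms network conne┃
━━━━━━━━━━━━━━━━━━━━━┛ecture manages thread pools ┃
           ┃Error handling manages batch operation┃
           ┃The architecture handles data streams ┃
           ┃This module monitors batch operations ┃
           ┃The algorithm handles database records┃
           ┃The algorithm implements log entries c┃
           ┃The framework maintains thread pools e┃
           ┃The framework monitors network connect┃
           ┗━━━━━━━━━━━━━━━━━━━━━━━━━━━━━━━━━━━━━━┛
                                                   


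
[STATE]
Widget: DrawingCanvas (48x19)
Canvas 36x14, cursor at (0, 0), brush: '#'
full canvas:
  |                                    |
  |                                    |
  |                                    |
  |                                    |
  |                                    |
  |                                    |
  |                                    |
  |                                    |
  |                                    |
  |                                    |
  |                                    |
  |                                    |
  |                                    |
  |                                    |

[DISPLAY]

+                                               
                                                
                                                
                                                
                                                
                                                
                                                
                                                
                                                
                                                
                                                
                                                
                                                
                                                
                                                
                                                
                                                
                                                
                                                


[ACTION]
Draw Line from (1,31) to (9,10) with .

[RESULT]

+                                               
                              ..                
                            ..                  
                         ...                    
                      ...                       
                    ..                          
                 ...                            
              ...                               
            ..                                  
          ..                                    
                                                
                                                
                                                
                                                
                                                
                                                
                                                
                                                
                                                


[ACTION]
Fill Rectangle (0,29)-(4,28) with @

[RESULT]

+                           @@                  
                            @@..                
                            @@                  
                         ...@@                  
                      ...   @@                  
                    ..                          
                 ...                            
              ...                               
            ..                                  
          ..                                    
                                                
                                                
                                                
                                                
                                                
                                                
                                                
                                                
                                                


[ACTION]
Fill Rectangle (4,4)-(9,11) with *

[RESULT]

+                           @@                  
                            @@..                
                            @@                  
                         ...@@                  
    ********          ...   @@                  
    ********        ..                          
    ********     ...                            
    ********  ...                               
    ********..                                  
    ********                                    
                                                
                                                
                                                
                                                
                                                
                                                
                                                
                                                
                                                


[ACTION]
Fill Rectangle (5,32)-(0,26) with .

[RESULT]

+                         .......               
                          .......               
                          .......               
                         ........               
    ********          ... .......               
    ********        ..    .......               
    ********     ...                            
    ********  ...                               
    ********..                                  
    ********                                    
                                                
                                                
                                                
                                                
                                                
                                                
                                                
                                                
                                                


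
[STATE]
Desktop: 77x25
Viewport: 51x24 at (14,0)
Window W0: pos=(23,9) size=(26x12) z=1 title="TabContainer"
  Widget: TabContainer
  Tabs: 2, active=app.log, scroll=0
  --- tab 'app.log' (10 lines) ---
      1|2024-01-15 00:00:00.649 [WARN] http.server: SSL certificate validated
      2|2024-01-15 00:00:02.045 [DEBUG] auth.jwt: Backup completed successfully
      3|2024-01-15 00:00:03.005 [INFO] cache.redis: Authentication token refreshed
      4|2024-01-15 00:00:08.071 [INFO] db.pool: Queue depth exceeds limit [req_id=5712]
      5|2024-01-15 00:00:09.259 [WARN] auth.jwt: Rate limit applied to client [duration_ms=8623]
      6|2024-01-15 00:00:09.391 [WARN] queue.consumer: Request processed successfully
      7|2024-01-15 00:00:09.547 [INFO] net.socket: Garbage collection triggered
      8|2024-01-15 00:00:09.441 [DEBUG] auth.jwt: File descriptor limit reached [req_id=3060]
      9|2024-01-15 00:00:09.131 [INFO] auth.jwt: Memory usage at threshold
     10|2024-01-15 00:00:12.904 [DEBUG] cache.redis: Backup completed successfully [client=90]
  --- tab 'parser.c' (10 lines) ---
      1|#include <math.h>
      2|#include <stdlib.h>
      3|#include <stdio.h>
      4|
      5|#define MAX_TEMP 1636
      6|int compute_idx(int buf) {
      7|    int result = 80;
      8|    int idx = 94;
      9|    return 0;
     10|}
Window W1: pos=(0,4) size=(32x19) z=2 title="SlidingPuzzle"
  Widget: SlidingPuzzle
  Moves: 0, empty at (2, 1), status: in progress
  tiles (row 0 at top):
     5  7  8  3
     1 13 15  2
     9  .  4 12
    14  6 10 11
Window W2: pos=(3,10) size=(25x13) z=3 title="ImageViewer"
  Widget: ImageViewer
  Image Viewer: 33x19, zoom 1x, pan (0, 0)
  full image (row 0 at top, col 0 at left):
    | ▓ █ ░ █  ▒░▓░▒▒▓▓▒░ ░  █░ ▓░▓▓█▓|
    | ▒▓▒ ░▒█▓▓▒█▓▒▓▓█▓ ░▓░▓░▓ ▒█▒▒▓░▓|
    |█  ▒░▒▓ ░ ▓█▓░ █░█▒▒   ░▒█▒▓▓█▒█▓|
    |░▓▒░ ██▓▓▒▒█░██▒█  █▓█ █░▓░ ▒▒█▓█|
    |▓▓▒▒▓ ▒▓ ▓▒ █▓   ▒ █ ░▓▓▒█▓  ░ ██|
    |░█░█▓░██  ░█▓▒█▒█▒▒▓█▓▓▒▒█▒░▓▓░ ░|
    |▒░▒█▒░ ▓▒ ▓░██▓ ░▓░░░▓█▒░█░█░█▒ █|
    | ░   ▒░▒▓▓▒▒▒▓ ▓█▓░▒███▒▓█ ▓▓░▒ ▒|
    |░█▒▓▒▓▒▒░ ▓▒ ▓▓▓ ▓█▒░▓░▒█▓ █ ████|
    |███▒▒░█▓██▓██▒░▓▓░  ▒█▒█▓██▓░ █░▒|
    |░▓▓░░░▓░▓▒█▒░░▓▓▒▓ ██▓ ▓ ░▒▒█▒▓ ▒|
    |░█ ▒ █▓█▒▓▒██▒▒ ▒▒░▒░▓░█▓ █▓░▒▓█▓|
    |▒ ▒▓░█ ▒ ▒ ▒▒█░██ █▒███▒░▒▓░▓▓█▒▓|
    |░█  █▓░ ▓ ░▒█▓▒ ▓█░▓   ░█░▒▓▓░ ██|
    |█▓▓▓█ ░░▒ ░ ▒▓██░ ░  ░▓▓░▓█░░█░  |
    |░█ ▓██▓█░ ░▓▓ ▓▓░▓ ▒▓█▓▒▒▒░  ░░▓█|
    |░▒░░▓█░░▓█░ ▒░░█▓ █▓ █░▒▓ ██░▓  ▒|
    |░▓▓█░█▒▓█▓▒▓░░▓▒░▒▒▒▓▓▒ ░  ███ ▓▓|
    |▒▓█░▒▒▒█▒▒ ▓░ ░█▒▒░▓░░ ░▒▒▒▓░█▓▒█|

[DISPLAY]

                                                   
                                                   
                                                   
                                                   
━━━━━━━━━━━━━━━━━┓                                 
e                ┃                                 
─────────────────┨                                 
──┬────┐         ┃                                 
8 │  3 │         ┃                                 
──┼────┤         ┃━━━━━━━━━━━━━━━━┓                
━━━━━━━━━━━━━┓   ┃ainer           ┃                
er           ┃   ┃────────────────┨                
─────────────┨   ┃]│ parser.c     ┃                
▒░▓░▒▒▓▓▒░ ░ ┃   ┃────────────────┃                
▒█▓▒▓▓█▓ ░▓░▓┃   ┃15 00:00:00.649 ┃                
▓█▓░ █░█▒▒   ┃   ┃15 00:00:02.045 ┃                
▒█░██▒█  █▓█ ┃   ┃15 00:00:03.005 ┃                
▒ █▓   ▒ █ ░▓┃   ┃15 00:00:08.071 ┃                
░█▓▒█▒█▒▒▓█▓▓┃   ┃15 00:00:09.259 ┃                
▓░██▓ ░▓░░░▓█┃   ┃15 00:00:09.391 ┃                
▒▒▒▓ ▓█▓░▒███┃   ┃━━━━━━━━━━━━━━━━┛                
▓▒ ▓▓▓ ▓█▒░▓░┃   ┃                                 
━━━━━━━━━━━━━┛━━━┛                                 
                                                   


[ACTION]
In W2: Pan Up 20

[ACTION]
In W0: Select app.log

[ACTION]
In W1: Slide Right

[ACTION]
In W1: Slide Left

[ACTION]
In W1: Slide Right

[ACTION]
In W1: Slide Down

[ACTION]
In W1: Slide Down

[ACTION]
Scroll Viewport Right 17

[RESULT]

                                                   
                                                   
                                                   
                                                   
━━━━━┓                                             
     ┃                                             
─────┨                                             
     ┃                                             
     ┃                                             
     ┃━━━━━━━━━━━━━━━━┓                            
━┓   ┃ainer           ┃                            
 ┃   ┃────────────────┨                            
─┨   ┃]│ parser.c     ┃                            
 ┃   ┃────────────────┃                            
▓┃   ┃15 00:00:00.649 ┃                            
 ┃   ┃15 00:00:02.045 ┃                            
 ┃   ┃15 00:00:03.005 ┃                            
▓┃   ┃15 00:00:08.071 ┃                            
▓┃   ┃15 00:00:09.259 ┃                            
█┃   ┃15 00:00:09.391 ┃                            
█┃   ┃━━━━━━━━━━━━━━━━┛                            
░┃   ┃                                             
━┛━━━┛                                             
                                                   


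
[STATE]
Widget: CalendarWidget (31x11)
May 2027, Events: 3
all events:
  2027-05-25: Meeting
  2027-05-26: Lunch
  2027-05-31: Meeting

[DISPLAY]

            May 2027           
Mo Tu We Th Fr Sa Su           
                1  2           
 3  4  5  6  7  8  9           
10 11 12 13 14 15 16           
17 18 19 20 21 22 23           
24 25* 26* 27 28 29 30         
31*                            
                               
                               
                               


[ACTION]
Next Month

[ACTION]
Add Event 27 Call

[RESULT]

           June 2027           
Mo Tu We Th Fr Sa Su           
    1  2  3  4  5  6           
 7  8  9 10 11 12 13           
14 15 16 17 18 19 20           
21 22 23 24 25 26 27*          
28 29 30                       
                               
                               
                               
                               


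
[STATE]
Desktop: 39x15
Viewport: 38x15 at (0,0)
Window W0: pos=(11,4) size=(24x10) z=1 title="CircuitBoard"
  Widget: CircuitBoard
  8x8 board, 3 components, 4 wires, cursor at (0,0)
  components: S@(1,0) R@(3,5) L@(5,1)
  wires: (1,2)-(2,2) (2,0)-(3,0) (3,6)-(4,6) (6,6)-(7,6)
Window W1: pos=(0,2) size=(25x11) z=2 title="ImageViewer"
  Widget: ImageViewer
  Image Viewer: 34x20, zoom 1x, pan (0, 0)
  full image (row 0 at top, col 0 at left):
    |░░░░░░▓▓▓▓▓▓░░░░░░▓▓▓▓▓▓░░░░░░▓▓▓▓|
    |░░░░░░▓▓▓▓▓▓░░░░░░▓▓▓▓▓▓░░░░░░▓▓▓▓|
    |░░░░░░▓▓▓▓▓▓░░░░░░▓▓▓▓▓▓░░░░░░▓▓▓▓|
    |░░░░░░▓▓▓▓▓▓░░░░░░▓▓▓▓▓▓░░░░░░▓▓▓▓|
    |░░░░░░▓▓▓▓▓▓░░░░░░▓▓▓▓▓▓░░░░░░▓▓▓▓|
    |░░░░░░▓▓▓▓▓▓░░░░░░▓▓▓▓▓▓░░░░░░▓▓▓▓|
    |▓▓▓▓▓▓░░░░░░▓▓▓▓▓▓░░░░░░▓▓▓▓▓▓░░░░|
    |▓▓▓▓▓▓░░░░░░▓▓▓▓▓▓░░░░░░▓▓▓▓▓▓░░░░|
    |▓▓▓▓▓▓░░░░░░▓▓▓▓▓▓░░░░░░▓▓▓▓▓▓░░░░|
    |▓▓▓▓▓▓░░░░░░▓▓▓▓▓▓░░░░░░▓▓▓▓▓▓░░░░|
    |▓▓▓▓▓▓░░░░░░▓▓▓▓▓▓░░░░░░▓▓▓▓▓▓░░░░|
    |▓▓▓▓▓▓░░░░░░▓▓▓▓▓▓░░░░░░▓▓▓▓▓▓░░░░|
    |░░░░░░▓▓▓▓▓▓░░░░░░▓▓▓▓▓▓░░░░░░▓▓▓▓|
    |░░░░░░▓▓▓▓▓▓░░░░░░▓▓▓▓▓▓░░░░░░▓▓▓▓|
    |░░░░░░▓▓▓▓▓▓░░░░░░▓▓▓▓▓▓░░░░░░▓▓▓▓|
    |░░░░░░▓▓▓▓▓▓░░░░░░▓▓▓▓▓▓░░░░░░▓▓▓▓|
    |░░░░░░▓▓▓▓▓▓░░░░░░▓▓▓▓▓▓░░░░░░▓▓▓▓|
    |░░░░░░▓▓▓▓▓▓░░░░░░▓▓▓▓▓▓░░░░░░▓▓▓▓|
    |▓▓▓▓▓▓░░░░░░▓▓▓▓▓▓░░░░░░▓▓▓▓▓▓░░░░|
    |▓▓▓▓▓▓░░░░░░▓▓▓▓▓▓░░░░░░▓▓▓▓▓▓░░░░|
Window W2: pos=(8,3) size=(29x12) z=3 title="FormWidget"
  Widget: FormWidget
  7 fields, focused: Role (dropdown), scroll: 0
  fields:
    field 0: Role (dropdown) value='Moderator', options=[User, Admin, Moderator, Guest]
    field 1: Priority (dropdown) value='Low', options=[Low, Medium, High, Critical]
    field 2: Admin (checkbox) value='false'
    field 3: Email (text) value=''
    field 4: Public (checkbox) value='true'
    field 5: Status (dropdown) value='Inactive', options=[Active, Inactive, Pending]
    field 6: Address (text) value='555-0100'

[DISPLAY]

                                      
                                      
┏━━━━━━━━━━━━━━━━━━━━━━━┓             
┃ ImageV┏━━━━━━━━━━━━━━━━━━━━━━━━━━━┓ 
┠───────┃ FormWidget                ┃ 
┃░░░░░░▓┠───────────────────────────┨ 
┃░░░░░░▓┃> Role:       [Moderator ▼]┃ 
┃░░░░░░▓┃  Priority:   [Low       ▼]┃ 
┃░░░░░░▓┃  Admin:      [ ]          ┃ 
┃░░░░░░▓┃  Email:      [           ]┃ 
┃░░░░░░▓┃  Public:     [x]          ┃ 
┃▓▓▓▓▓▓░┃  Status:     [Inactive  ▼]┃ 
┗━━━━━━━┃  Address:    [555-0100   ]┃ 
        ┃                           ┃ 
        ┗━━━━━━━━━━━━━━━━━━━━━━━━━━━┛ 


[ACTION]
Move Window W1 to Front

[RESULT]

                                      
                                      
┏━━━━━━━━━━━━━━━━━━━━━━━┓             
┃ ImageViewer           ┃━━━━━━━━━━━┓ 
┠───────────────────────┨           ┃ 
┃░░░░░░▓▓▓▓▓▓░░░░░░▓▓▓▓▓┃───────────┨ 
┃░░░░░░▓▓▓▓▓▓░░░░░░▓▓▓▓▓┃oderator ▼]┃ 
┃░░░░░░▓▓▓▓▓▓░░░░░░▓▓▓▓▓┃ow       ▼]┃ 
┃░░░░░░▓▓▓▓▓▓░░░░░░▓▓▓▓▓┃]          ┃ 
┃░░░░░░▓▓▓▓▓▓░░░░░░▓▓▓▓▓┃          ]┃ 
┃░░░░░░▓▓▓▓▓▓░░░░░░▓▓▓▓▓┃]          ┃ 
┃▓▓▓▓▓▓░░░░░░▓▓▓▓▓▓░░░░░┃nactive  ▼]┃ 
┗━━━━━━━━━━━━━━━━━━━━━━━┛55-0100   ]┃ 
        ┃                           ┃ 
        ┗━━━━━━━━━━━━━━━━━━━━━━━━━━━┛ 


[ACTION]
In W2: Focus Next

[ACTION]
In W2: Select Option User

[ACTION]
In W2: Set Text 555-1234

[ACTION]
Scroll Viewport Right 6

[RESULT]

                                      
                                      
━━━━━━━━━━━━━━━━━━━━━━━┓              
 ImageViewer           ┃━━━━━━━━━━━┓  
───────────────────────┨           ┃  
░░░░░░▓▓▓▓▓▓░░░░░░▓▓▓▓▓┃───────────┨  
░░░░░░▓▓▓▓▓▓░░░░░░▓▓▓▓▓┃oderator ▼]┃  
░░░░░░▓▓▓▓▓▓░░░░░░▓▓▓▓▓┃ow       ▼]┃  
░░░░░░▓▓▓▓▓▓░░░░░░▓▓▓▓▓┃]          ┃  
░░░░░░▓▓▓▓▓▓░░░░░░▓▓▓▓▓┃          ]┃  
░░░░░░▓▓▓▓▓▓░░░░░░▓▓▓▓▓┃]          ┃  
▓▓▓▓▓▓░░░░░░▓▓▓▓▓▓░░░░░┃nactive  ▼]┃  
━━━━━━━━━━━━━━━━━━━━━━━┛55-0100   ]┃  
       ┃                           ┃  
       ┗━━━━━━━━━━━━━━━━━━━━━━━━━━━┛  


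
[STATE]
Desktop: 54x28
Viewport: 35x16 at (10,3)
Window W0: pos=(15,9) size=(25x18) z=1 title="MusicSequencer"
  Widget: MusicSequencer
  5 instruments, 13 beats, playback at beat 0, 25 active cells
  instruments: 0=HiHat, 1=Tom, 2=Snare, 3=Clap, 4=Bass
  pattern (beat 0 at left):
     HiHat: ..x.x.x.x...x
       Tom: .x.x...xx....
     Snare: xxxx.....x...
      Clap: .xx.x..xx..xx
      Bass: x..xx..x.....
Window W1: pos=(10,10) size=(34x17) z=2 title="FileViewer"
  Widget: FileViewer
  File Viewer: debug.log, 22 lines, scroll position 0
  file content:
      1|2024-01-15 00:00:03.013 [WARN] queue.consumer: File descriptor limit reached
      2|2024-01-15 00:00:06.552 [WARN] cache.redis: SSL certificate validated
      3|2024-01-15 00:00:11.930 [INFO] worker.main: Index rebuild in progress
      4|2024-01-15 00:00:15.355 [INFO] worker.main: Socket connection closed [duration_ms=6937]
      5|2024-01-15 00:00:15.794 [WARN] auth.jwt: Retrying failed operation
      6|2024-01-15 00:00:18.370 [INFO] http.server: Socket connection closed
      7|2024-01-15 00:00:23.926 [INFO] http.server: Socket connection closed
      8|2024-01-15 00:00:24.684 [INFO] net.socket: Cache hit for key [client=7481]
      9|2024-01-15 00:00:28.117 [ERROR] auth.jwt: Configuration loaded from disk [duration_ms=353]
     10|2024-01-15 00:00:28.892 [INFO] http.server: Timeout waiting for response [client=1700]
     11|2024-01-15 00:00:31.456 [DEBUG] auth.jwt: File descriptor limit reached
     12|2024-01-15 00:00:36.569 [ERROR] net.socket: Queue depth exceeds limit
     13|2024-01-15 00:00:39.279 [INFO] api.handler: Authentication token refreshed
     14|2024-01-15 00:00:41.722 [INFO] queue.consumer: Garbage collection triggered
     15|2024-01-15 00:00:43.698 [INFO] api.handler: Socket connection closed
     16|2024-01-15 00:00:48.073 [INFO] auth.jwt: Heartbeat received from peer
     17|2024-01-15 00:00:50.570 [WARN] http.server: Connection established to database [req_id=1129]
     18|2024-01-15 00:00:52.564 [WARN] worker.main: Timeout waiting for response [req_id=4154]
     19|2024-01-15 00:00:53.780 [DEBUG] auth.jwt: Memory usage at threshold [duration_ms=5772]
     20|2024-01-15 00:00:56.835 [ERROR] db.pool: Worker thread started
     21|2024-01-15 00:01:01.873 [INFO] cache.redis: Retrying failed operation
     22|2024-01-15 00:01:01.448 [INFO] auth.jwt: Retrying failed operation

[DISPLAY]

                                   
                                   
                                   
                                   
                                   
                                   
     ┏━━━━━━━━━━━━━━━━━━━━━━━┓     
┏━━━━━━━━━━━━━━━━━━━━━━━━━━━━━━━━┓ 
┃ FileViewer                     ┃ 
┠────────────────────────────────┨ 
┃2024-01-15 00:00:03.013 [WARN] ▲┃ 
┃2024-01-15 00:00:06.552 [WARN] █┃ 
┃2024-01-15 00:00:11.930 [INFO] ░┃ 
┃2024-01-15 00:00:15.355 [INFO] ░┃ 
┃2024-01-15 00:00:15.794 [WARN] ░┃ 
┃2024-01-15 00:00:18.370 [INFO] ░┃ 


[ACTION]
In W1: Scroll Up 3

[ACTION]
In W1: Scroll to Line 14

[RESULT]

                                   
                                   
                                   
                                   
                                   
                                   
     ┏━━━━━━━━━━━━━━━━━━━━━━━┓     
┏━━━━━━━━━━━━━━━━━━━━━━━━━━━━━━━━┓ 
┃ FileViewer                     ┃ 
┠────────────────────────────────┨ 
┃2024-01-15 00:00:28.892 [INFO] ▲┃ 
┃2024-01-15 00:00:31.456 [DEBUG]░┃ 
┃2024-01-15 00:00:36.569 [ERROR]░┃ 
┃2024-01-15 00:00:39.279 [INFO] ░┃ 
┃2024-01-15 00:00:41.722 [INFO] ░┃ 
┃2024-01-15 00:00:43.698 [INFO] ░┃ 


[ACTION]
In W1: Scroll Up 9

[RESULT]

                                   
                                   
                                   
                                   
                                   
                                   
     ┏━━━━━━━━━━━━━━━━━━━━━━━┓     
┏━━━━━━━━━━━━━━━━━━━━━━━━━━━━━━━━┓ 
┃ FileViewer                     ┃ 
┠────────────────────────────────┨ 
┃2024-01-15 00:00:03.013 [WARN] ▲┃ 
┃2024-01-15 00:00:06.552 [WARN] █┃ 
┃2024-01-15 00:00:11.930 [INFO] ░┃ 
┃2024-01-15 00:00:15.355 [INFO] ░┃ 
┃2024-01-15 00:00:15.794 [WARN] ░┃ 
┃2024-01-15 00:00:18.370 [INFO] ░┃ 
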